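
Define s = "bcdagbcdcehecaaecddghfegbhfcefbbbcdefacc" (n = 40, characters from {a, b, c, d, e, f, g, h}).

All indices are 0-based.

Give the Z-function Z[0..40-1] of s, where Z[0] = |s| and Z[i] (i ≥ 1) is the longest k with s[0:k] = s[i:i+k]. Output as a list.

[40, 0, 0, 0, 0, 3, 0, 0, 0, 0, 0, 0, 0, 0, 0, 0, 0, 0, 0, 0, 0, 0, 0, 0, 1, 0, 0, 0, 0, 0, 1, 1, 3, 0, 0, 0, 0, 0, 0, 0]

Z[0]=40
i=1: outside box; Z[1]=0
i=2: outside box; Z[2]=0
i=3: outside box; Z[3]=0
i=4: outside box; Z[4]=0
i=5: outside box; Z[5]=3 scan→box=[5,8)
i=6: min(r-i=2, Z[1]=0)=0; Z[6]=0
i=7: min(r-i=1, Z[2]=0)=0; Z[7]=0
i=8: outside box; Z[8]=0
i=9: outside box; Z[9]=0
i=10: outside box; Z[10]=0
i=11: outside box; Z[11]=0
i=12: outside box; Z[12]=0
i=13: outside box; Z[13]=0
i=14: outside box; Z[14]=0
i=15: outside box; Z[15]=0
i=16: outside box; Z[16]=0
i=17: outside box; Z[17]=0
i=18: outside box; Z[18]=0
i=19: outside box; Z[19]=0
i=20: outside box; Z[20]=0
i=21: outside box; Z[21]=0
i=22: outside box; Z[22]=0
i=23: outside box; Z[23]=0
i=24: outside box; Z[24]=1 scan→box=[24,25)
i=25: outside box; Z[25]=0
i=26: outside box; Z[26]=0
i=27: outside box; Z[27]=0
i=28: outside box; Z[28]=0
i=29: outside box; Z[29]=0
i=30: outside box; Z[30]=1 scan→box=[30,31)
i=31: outside box; Z[31]=1 scan→box=[31,32)
i=32: outside box; Z[32]=3 scan→box=[32,35)
i=33: min(r-i=2, Z[1]=0)=0; Z[33]=0
i=34: min(r-i=1, Z[2]=0)=0; Z[34]=0
i=35: outside box; Z[35]=0
i=36: outside box; Z[36]=0
i=37: outside box; Z[37]=0
i=38: outside box; Z[38]=0
i=39: outside box; Z[39]=0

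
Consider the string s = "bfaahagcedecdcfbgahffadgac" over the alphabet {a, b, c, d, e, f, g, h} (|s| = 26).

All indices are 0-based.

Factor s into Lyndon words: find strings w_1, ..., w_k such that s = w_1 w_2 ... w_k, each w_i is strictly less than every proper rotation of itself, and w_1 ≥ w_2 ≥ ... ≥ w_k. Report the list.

emit factor 1: 'bf' (i=0, period=2)
emit factor 2: 'aahagcedecdcfbgahffadgac' (i=2, period=24)

["bf", "aahagcedecdcfbgahffadgac"]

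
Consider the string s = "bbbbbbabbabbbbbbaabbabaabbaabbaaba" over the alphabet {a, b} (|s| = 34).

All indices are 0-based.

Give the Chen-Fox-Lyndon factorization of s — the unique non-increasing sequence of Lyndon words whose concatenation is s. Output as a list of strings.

["b", "b", "b", "b", "b", "b", "abbabbbbbb", "aabbab", "aabb", "aabb", "aab", "a"]

emit factor 1: 'b' (i=0, period=1)
emit factor 2: 'b' (i=1, period=1)
emit factor 3: 'b' (i=2, period=1)
emit factor 4: 'b' (i=3, period=1)
emit factor 5: 'b' (i=4, period=1)
emit factor 6: 'b' (i=5, period=1)
emit factor 7: 'abbabbbbbb' (i=6, period=10)
emit factor 8: 'aabbab' (i=16, period=6)
emit factor 9: 'aabb' (i=22, period=4)
emit factor 10: 'aabb' (i=26, period=4)
emit factor 11: 'aab' (i=30, period=3)
emit factor 12: 'a' (i=33, period=1)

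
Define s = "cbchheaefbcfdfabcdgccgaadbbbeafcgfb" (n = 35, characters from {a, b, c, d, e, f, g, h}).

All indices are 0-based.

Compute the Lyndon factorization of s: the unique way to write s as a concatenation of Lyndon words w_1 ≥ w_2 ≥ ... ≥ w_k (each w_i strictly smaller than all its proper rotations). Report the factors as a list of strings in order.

["c", "bchhe", "aefbcfdf", "abcdgccg", "aadbbbeafcgfb"]

emit factor 1: 'c' (i=0, period=1)
emit factor 2: 'bchhe' (i=1, period=5)
emit factor 3: 'aefbcfdf' (i=6, period=8)
emit factor 4: 'abcdgccg' (i=14, period=8)
emit factor 5: 'aadbbbeafcgfb' (i=22, period=13)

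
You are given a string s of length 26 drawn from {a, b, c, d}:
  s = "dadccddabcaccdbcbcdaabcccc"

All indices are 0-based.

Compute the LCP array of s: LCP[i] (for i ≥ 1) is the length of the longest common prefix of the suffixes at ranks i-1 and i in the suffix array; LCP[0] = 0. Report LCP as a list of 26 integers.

rank→(start, suffix):
  0 → (19, 'aabcccc')
  1 → (7, 'abcaccdbcbcdaabcccc')
  2 → (20, 'abcccc')
  3 → (10, 'accdbcbcdaabcccc')
  4 → (1, 'adccddabcaccdbcbcdaabcccc')
  5 → (8, 'bcaccdbcbcdaabcccc')
  6 → (14, 'bcbcdaabcccc')
  7 → (21, 'bcccc')
  8 → (16, 'bcdaabcccc')
  9 → (25, 'c')
  10 → (9, 'caccdbcbcdaabcccc')
  11 → (15, 'cbcdaabcccc')
  12 → (24, 'cc')
  13 → (23, 'ccc')
  14 → (22, 'cccc')
  15 → (11, 'ccdbcbcdaabcccc')
  16 → (3, 'ccddabcaccdbcbcdaabcccc')
  17 → (17, 'cdaabcccc')
  18 → (12, 'cdbcbcdaabcccc')
  19 → (4, 'cddabcaccdbcbcdaabcccc')
  20 → (18, 'daabcccc')
  21 → (6, 'dabcaccdbcbcdaabcccc')
  22 → (0, 'dadccddabcaccdbcbcdaabcccc')
  23 → (13, 'dbcbcdaabcccc')
  24 → (2, 'dccddabcaccdbcbcdaabcccc')
  25 → (5, 'ddabcaccdbcbcdaabcccc')

SA = [19, 7, 20, 10, 1, 8, 14, 21, 16, 25, 9, 15, 24, 23, 22, 11, 3, 17, 12, 4, 18, 6, 0, 13, 2, 5]
rank  pair      lcp
   1  s[19:],s[7:]  1  'a'
   2  s[7:],s[20:]  3  'abc'
   3  s[20:],s[10:]  1  'a'
   4  s[10:],s[1:]  1  'a'
   5  s[1:],s[8:]  0  ''
   6  s[8:],s[14:]  2  'bc'
   7  s[14:],s[21:]  2  'bc'
   8  s[21:],s[16:]  2  'bc'
   9  s[16:],s[25:]  0  ''
  10  s[25:],s[9:]  1  'c'
  11  s[9:],s[15:]  1  'c'
  12  s[15:],s[24:]  1  'c'
  13  s[24:],s[23:]  2  'cc'
  14  s[23:],s[22:]  3  'ccc'
  15  s[22:],s[11:]  2  'cc'
  16  s[11:],s[3:]  3  'ccd'
  17  s[3:],s[17:]  1  'c'
  18  s[17:],s[12:]  2  'cd'
  19  s[12:],s[4:]  2  'cd'
  20  s[4:],s[18:]  0  ''
  21  s[18:],s[6:]  2  'da'
  22  s[6:],s[0:]  2  'da'
  23  s[0:],s[13:]  1  'd'
  24  s[13:],s[2:]  1  'd'
  25  s[2:],s[5:]  1  'd'

[0, 1, 3, 1, 1, 0, 2, 2, 2, 0, 1, 1, 1, 2, 3, 2, 3, 1, 2, 2, 0, 2, 2, 1, 1, 1]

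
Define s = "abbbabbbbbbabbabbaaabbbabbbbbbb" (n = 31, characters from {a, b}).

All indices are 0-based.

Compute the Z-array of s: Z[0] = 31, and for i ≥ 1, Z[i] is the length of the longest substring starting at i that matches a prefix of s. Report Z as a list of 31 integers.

Z[0]=31
i=1: outside box; Z[1]=0
i=2: outside box; Z[2]=0
i=3: outside box; Z[3]=0
i=4: outside box; Z[4]=4 scan→box=[4,8)
i=5: min(r-i=3, Z[1]=0)=0; Z[5]=0
i=6: min(r-i=2, Z[2]=0)=0; Z[6]=0
i=7: min(r-i=1, Z[3]=0)=0; Z[7]=0
i=8: outside box; Z[8]=0
i=9: outside box; Z[9]=0
i=10: outside box; Z[10]=0
i=11: outside box; Z[11]=3 scan→box=[11,14)
i=12: min(r-i=2, Z[1]=0)=0; Z[12]=0
i=13: min(r-i=1, Z[2]=0)=0; Z[13]=0
i=14: outside box; Z[14]=3 scan→box=[14,17)
i=15: min(r-i=2, Z[1]=0)=0; Z[15]=0
i=16: min(r-i=1, Z[2]=0)=0; Z[16]=0
i=17: outside box; Z[17]=1 scan→box=[17,18)
i=18: outside box; Z[18]=1 scan→box=[18,19)
i=19: outside box; Z[19]=11 scan→box=[19,30)
i=20: min(r-i=10, Z[1]=0)=0; Z[20]=0
i=21: min(r-i=9, Z[2]=0)=0; Z[21]=0
i=22: min(r-i=8, Z[3]=0)=0; Z[22]=0
i=23: min(r-i=7, Z[4]=4)=4; Z[23]=4
i=24: min(r-i=6, Z[5]=0)=0; Z[24]=0
i=25: min(r-i=5, Z[6]=0)=0; Z[25]=0
i=26: min(r-i=4, Z[7]=0)=0; Z[26]=0
i=27: min(r-i=3, Z[8]=0)=0; Z[27]=0
i=28: min(r-i=2, Z[9]=0)=0; Z[28]=0
i=29: min(r-i=1, Z[10]=0)=0; Z[29]=0
i=30: outside box; Z[30]=0

[31, 0, 0, 0, 4, 0, 0, 0, 0, 0, 0, 3, 0, 0, 3, 0, 0, 1, 1, 11, 0, 0, 0, 4, 0, 0, 0, 0, 0, 0, 0]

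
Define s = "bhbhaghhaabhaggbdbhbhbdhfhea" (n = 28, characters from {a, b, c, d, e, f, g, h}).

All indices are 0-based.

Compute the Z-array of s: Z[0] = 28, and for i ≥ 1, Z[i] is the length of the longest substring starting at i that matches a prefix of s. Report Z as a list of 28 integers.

[28, 0, 2, 0, 0, 0, 0, 0, 0, 0, 2, 0, 0, 0, 0, 1, 0, 4, 0, 3, 0, 1, 0, 0, 0, 0, 0, 0]

Z[0]=28
i=1: fresh scan; Z[1]=0
i=2: fresh scan; Z[2]=2 scan→box=[2,4)
i=3: min(r-i=1, Z[1]=0)=0; Z[3]=0
i=4: fresh scan; Z[4]=0
i=5: fresh scan; Z[5]=0
i=6: fresh scan; Z[6]=0
i=7: fresh scan; Z[7]=0
i=8: fresh scan; Z[8]=0
i=9: fresh scan; Z[9]=0
i=10: fresh scan; Z[10]=2 scan→box=[10,12)
i=11: min(r-i=1, Z[1]=0)=0; Z[11]=0
i=12: fresh scan; Z[12]=0
i=13: fresh scan; Z[13]=0
i=14: fresh scan; Z[14]=0
i=15: fresh scan; Z[15]=1 scan→box=[15,16)
i=16: fresh scan; Z[16]=0
i=17: fresh scan; Z[17]=4 scan→box=[17,21)
i=18: min(r-i=3, Z[1]=0)=0; Z[18]=0
i=19: min(r-i=2, Z[2]=2)=2; Z[19]=3 scan→box=[19,22)
i=20: min(r-i=2, Z[1]=0)=0; Z[20]=0
i=21: min(r-i=1, Z[2]=2)=1; Z[21]=1
i=22: fresh scan; Z[22]=0
i=23: fresh scan; Z[23]=0
i=24: fresh scan; Z[24]=0
i=25: fresh scan; Z[25]=0
i=26: fresh scan; Z[26]=0
i=27: fresh scan; Z[27]=0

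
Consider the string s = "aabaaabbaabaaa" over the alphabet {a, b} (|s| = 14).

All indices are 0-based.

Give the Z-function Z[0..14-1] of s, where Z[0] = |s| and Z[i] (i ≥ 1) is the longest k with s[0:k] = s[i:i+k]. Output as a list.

Z[0]=14
i=1: i≥r, start 0; Z[1]=1 grow→box=[1,2)
i=2: i≥r, start 0; Z[2]=0
i=3: i≥r, start 0; Z[3]=2 grow→box=[3,5)
i=4: min(r-i=1, Z[1]=1)=1; Z[4]=3 grow→box=[4,7)
i=5: min(r-i=2, Z[1]=1)=1; Z[5]=1
i=6: min(r-i=1, Z[2]=0)=0; Z[6]=0
i=7: i≥r, start 0; Z[7]=0
i=8: i≥r, start 0; Z[8]=6 grow→box=[8,14)
i=9: min(r-i=5, Z[1]=1)=1; Z[9]=1
i=10: min(r-i=4, Z[2]=0)=0; Z[10]=0
i=11: min(r-i=3, Z[3]=2)=2; Z[11]=2
i=12: min(r-i=2, Z[4]=3)=2; Z[12]=2
i=13: min(r-i=1, Z[5]=1)=1; Z[13]=1

[14, 1, 0, 2, 3, 1, 0, 0, 6, 1, 0, 2, 2, 1]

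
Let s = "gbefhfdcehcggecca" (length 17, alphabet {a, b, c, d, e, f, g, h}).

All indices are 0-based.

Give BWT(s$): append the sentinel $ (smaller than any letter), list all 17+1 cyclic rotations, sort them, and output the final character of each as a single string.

rank  rotation            last
    0  $gbefhfdcehcggecca  a
    1  a$gbefhfdcehcggecc  c
    2  befhfdcehcggecca$g  g
    3  ca$gbefhfdcehcggec  c
    4  cca$gbefhfdcehcgge  e
    5  cehcggecca$gbefhfd  d
    6  cggecca$gbefhfdceh  h
    7  dcehcggecca$gbefhf  f
    8  ecca$gbefhfdcehcgg  g
    9  efhfdcehcggecca$gb  b
   10  ehcggecca$gbefhfdc  c
   11  fdcehcggecca$gbefh  h
   12  fhfdcehcggecca$gbe  e
   13  gbefhfdcehcggecca$  $
   14  gecca$gbefhfdcehcg  g
   15  ggecca$gbefhfdcehc  c
   16  hcggecca$gbefhfdce  e
   17  hfdcehcggecca$gbef  f

acgcedhfgbche$gcef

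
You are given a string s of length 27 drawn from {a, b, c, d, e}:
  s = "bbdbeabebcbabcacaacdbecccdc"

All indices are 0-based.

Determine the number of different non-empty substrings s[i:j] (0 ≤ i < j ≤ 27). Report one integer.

346

sorted suffixes:
  #0 SA[0]=16  'aacdbecccdc'
  #1 SA[1]=11  'abcacaacdbecccdc'
  #2 SA[2]=5  'abebcbabcacaacdbecccdc'
  #3 SA[3]=14  'acaacdbecccdc'
  #4 SA[4]=17  'acdbecccdc'
  #5 SA[5]=10  'babcacaacdbecccdc'
  #6 SA[6]=0  'bbdbeabebcbabcacaacdbecccdc'
  #7 SA[7]=12  'bcacaacdbecccdc'
  #8 SA[8]=8  'bcbabcacaacdbecccdc'
  #9 SA[9]=1  'bdbeabebcbabcacaacdbecccdc'
  #10 SA[10]=3  'beabebcbabcacaacdbecccdc'
  #11 SA[11]=6  'bebcbabcacaacdbecccdc'
  #12 SA[12]=20  'becccdc'
  #13 SA[13]=26  'c'
  #14 SA[14]=15  'caacdbecccdc'
  #15 SA[15]=13  'cacaacdbecccdc'
  #16 SA[16]=9  'cbabcacaacdbecccdc'
  #17 SA[17]=22  'cccdc'
  #18 SA[18]=23  'ccdc'
  #19 SA[19]=18  'cdbecccdc'
  #20 SA[20]=24  'cdc'
  #21 SA[21]=2  'dbeabebcbabcacaacdbecccdc'
  #22 SA[22]=19  'dbecccdc'
  #23 SA[23]=25  'dc'
  #24 SA[24]=4  'eabebcbabcacaacdbecccdc'
  #25 SA[25]=7  'ebcbabcacaacdbecccdc'
  #26 SA[26]=21  'ecccdc'

SA = [16, 11, 5, 14, 17, 10, 0, 12, 8, 1, 3, 6, 20, 26, 15, 13, 9, 22, 23, 18, 24, 2, 19, 25, 4, 7, 21]
i: (SA[i-1],SA[i]) lcp shared
  1: (16,11) 1 'a'
  2: (11,5) 2 'ab'
  3: (5,14) 1 'a'
  4: (14,17) 2 'ac'
  5: (17,10) 0 ''
  6: (10,0) 1 'b'
  7: (0,12) 1 'b'
  8: (12,8) 2 'bc'
  9: (8,1) 1 'b'
  10: (1,3) 1 'b'
  11: (3,6) 2 'be'
  12: (6,20) 2 'be'
  13: (20,26) 0 ''
  14: (26,15) 1 'c'
  15: (15,13) 2 'ca'
  16: (13,9) 1 'c'
  17: (9,22) 1 'c'
  18: (22,23) 2 'cc'
  19: (23,18) 1 'c'
  20: (18,24) 2 'cd'
  21: (24,2) 0 ''
  22: (2,19) 3 'dbe'
  23: (19,25) 1 'd'
  24: (25,4) 0 ''
  25: (4,7) 1 'e'
  26: (7,21) 1 'e'

n(n+1)/2 = 27·28/2 = 378
Σ LCP = 0 + 1 + 2 + 1 + 2 + 0 + 1 + 1 + 2 + 1 + 1 + 2 + 2 + 0 + 1 + 2 + 1 + 1 + 2 + 1 + 2 + 0 + 3 + 1 + 0 + 1 + 1 = 32
distinct = 378 − 32 = 346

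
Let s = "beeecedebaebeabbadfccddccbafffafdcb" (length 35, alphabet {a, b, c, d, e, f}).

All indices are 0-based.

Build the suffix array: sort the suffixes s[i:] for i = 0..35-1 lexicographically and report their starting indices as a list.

sorted suffixes:
  #0 SA[0]=13  'abbadfccddccbafffafdcb'
  #1 SA[1]=16  'adfccddccbafffafdcb'
  #2 SA[2]=9  'aebeabbadfccddccbafffafdcb'
  #3 SA[3]=30  'afdcb'
  #4 SA[4]=26  'afffafdcb'
  #5 SA[5]=34  'b'
  #6 SA[6]=15  'badfccddccbafffafdcb'
  #7 SA[7]=8  'baebeabbadfccddccbafffafdcb'
  #8 SA[8]=25  'bafffafdcb'
  #9 SA[9]=14  'bbadfccddccbafffafdcb'
  #10 SA[10]=11  'beabbadfccddccbafffafdcb'
  #11 SA[11]=0  'beeecedebaebeabbadfccddccbafffafdcb'
  #12 SA[12]=33  'cb'
  #13 SA[13]=24  'cbafffafdcb'
  #14 SA[14]=23  'ccbafffafdcb'
  #15 SA[15]=19  'ccddccbafffafdcb'
  #16 SA[16]=20  'cddccbafffafdcb'
  #17 SA[17]=4  'cedebaebeabbadfccddccbafffafdcb'
  #18 SA[18]=32  'dcb'
  #19 SA[19]=22  'dccbafffafdcb'
  #20 SA[20]=21  'ddccbafffafdcb'
  #21 SA[21]=6  'debaebeabbadfccddccbafffafdcb'
  #22 SA[22]=17  'dfccddccbafffafdcb'
  #23 SA[23]=12  'eabbadfccddccbafffafdcb'
  #24 SA[24]=7  'ebaebeabbadfccddccbafffafdcb'
  #25 SA[25]=10  'ebeabbadfccddccbafffafdcb'
  #26 SA[26]=3  'ecedebaebeabbadfccddccbafffafdcb'
  #27 SA[27]=5  'edebaebeabbadfccddccbafffafdcb'
  #28 SA[28]=2  'eecedebaebeabbadfccddccbafffafdcb'
  #29 SA[29]=1  'eeecedebaebeabbadfccddccbafffafdcb'
  #30 SA[30]=29  'fafdcb'
  #31 SA[31]=18  'fccddccbafffafdcb'
  #32 SA[32]=31  'fdcb'
  #33 SA[33]=28  'ffafdcb'
  #34 SA[34]=27  'fffafdcb'

[13, 16, 9, 30, 26, 34, 15, 8, 25, 14, 11, 0, 33, 24, 23, 19, 20, 4, 32, 22, 21, 6, 17, 12, 7, 10, 3, 5, 2, 1, 29, 18, 31, 28, 27]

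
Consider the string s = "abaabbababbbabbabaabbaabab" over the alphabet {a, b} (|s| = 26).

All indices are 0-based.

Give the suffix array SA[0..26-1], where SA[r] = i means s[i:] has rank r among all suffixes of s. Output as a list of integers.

rank→(start, suffix):
  0 → (21, 'aabab')
  1 → (17, 'aabbaabab')
  2 → (2, 'aabbababbbabbabaabbaabab')
  3 → (24, 'ab')
  4 → (15, 'abaabbaabab')
  5 → (0, 'abaabbababbbabbabaabbaabab')
  6 → (22, 'abab')
  7 → (6, 'ababbbabbabaabbaabab')
  8 → (18, 'abbaabab')
  9 → (12, 'abbabaabbaabab')
  10 → (3, 'abbababbbabbabaabbaabab')
  11 → (8, 'abbbabbabaabbaabab')
  12 → (25, 'b')
  13 → (20, 'baabab')
  14 → (16, 'baabbaabab')
  15 → (1, 'baabbababbbabbabaabbaabab')
  16 → (23, 'bab')
  17 → (14, 'babaabbaabab')
  18 → (5, 'bababbbabbabaabbaabab')
  19 → (11, 'babbabaabbaabab')
  20 → (7, 'babbbabbabaabbaabab')
  21 → (19, 'bbaabab')
  22 → (13, 'bbabaabbaabab')
  23 → (4, 'bbababbbabbabaabbaabab')
  24 → (10, 'bbabbabaabbaabab')
  25 → (9, 'bbbabbabaabbaabab')

[21, 17, 2, 24, 15, 0, 22, 6, 18, 12, 3, 8, 25, 20, 16, 1, 23, 14, 5, 11, 7, 19, 13, 4, 10, 9]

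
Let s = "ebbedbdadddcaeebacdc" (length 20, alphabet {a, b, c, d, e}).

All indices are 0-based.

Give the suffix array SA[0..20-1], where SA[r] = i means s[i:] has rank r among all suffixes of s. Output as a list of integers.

rank→(start, suffix):
  0 → (16, 'acdc')
  1 → (7, 'adddcaeebacdc')
  2 → (12, 'aeebacdc')
  3 → (15, 'bacdc')
  4 → (1, 'bbedbdadddcaeebacdc')
  5 → (5, 'bdadddcaeebacdc')
  6 → (2, 'bedbdadddcaeebacdc')
  7 → (19, 'c')
  8 → (11, 'caeebacdc')
  9 → (17, 'cdc')
  10 → (6, 'dadddcaeebacdc')
  11 → (4, 'dbdadddcaeebacdc')
  12 → (18, 'dc')
  13 → (10, 'dcaeebacdc')
  14 → (9, 'ddcaeebacdc')
  15 → (8, 'dddcaeebacdc')
  16 → (14, 'ebacdc')
  17 → (0, 'ebbedbdadddcaeebacdc')
  18 → (3, 'edbdadddcaeebacdc')
  19 → (13, 'eebacdc')

[16, 7, 12, 15, 1, 5, 2, 19, 11, 17, 6, 4, 18, 10, 9, 8, 14, 0, 3, 13]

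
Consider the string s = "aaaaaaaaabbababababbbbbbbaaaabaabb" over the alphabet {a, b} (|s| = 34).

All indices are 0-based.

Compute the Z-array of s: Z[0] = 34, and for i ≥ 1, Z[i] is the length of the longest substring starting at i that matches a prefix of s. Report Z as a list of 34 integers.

Z[0]=34
i=1: i≥r, start 0; Z[1]=8 grow→box=[1,9)
i=2: min(r-i=7, Z[1]=8)=7; Z[2]=7
i=3: min(r-i=6, Z[2]=7)=6; Z[3]=6
i=4: min(r-i=5, Z[3]=6)=5; Z[4]=5
i=5: min(r-i=4, Z[4]=5)=4; Z[5]=4
i=6: min(r-i=3, Z[5]=4)=3; Z[6]=3
i=7: min(r-i=2, Z[6]=3)=2; Z[7]=2
i=8: min(r-i=1, Z[7]=2)=1; Z[8]=1
i=9: i≥r, start 0; Z[9]=0
i=10: i≥r, start 0; Z[10]=0
i=11: i≥r, start 0; Z[11]=1 grow→box=[11,12)
i=12: i≥r, start 0; Z[12]=0
i=13: i≥r, start 0; Z[13]=1 grow→box=[13,14)
i=14: i≥r, start 0; Z[14]=0
i=15: i≥r, start 0; Z[15]=1 grow→box=[15,16)
i=16: i≥r, start 0; Z[16]=0
i=17: i≥r, start 0; Z[17]=1 grow→box=[17,18)
i=18: i≥r, start 0; Z[18]=0
i=19: i≥r, start 0; Z[19]=0
i=20: i≥r, start 0; Z[20]=0
i=21: i≥r, start 0; Z[21]=0
i=22: i≥r, start 0; Z[22]=0
i=23: i≥r, start 0; Z[23]=0
i=24: i≥r, start 0; Z[24]=0
i=25: i≥r, start 0; Z[25]=4 grow→box=[25,29)
i=26: min(r-i=3, Z[1]=8)=3; Z[26]=3
i=27: min(r-i=2, Z[2]=7)=2; Z[27]=2
i=28: min(r-i=1, Z[3]=6)=1; Z[28]=1
i=29: i≥r, start 0; Z[29]=0
i=30: i≥r, start 0; Z[30]=2 grow→box=[30,32)
i=31: min(r-i=1, Z[1]=8)=1; Z[31]=1
i=32: i≥r, start 0; Z[32]=0
i=33: i≥r, start 0; Z[33]=0

[34, 8, 7, 6, 5, 4, 3, 2, 1, 0, 0, 1, 0, 1, 0, 1, 0, 1, 0, 0, 0, 0, 0, 0, 0, 4, 3, 2, 1, 0, 2, 1, 0, 0]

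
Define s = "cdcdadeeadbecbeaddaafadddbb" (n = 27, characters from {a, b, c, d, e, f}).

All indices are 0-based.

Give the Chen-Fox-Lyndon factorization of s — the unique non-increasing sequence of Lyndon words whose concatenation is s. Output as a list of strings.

emit factor 1: 'cd' (i=0, period=2)
emit factor 2: 'cd' (i=2, period=2)
emit factor 3: 'adee' (i=4, period=4)
emit factor 4: 'adbecbeadd' (i=8, period=10)
emit factor 5: 'aafadddbb' (i=18, period=9)

["cd", "cd", "adee", "adbecbeadd", "aafadddbb"]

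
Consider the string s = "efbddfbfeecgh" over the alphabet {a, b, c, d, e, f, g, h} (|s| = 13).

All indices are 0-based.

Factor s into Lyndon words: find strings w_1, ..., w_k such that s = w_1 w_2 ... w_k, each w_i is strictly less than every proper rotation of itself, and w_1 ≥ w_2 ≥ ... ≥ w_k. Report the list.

["ef", "bddfbfeecgh"]

emit factor 1: 'ef' (i=0, period=2)
emit factor 2: 'bddfbfeecgh' (i=2, period=11)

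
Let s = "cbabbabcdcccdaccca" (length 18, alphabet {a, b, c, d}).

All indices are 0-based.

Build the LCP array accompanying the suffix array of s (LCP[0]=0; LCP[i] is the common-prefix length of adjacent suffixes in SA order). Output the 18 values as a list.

sorted suffixes:
  #0 SA[0]=17  'a'
  #1 SA[1]=2  'abbabcdcccdaccca'
  #2 SA[2]=5  'abcdcccdaccca'
  #3 SA[3]=13  'accca'
  #4 SA[4]=1  'babbabcdcccdaccca'
  #5 SA[5]=4  'babcdcccdaccca'
  #6 SA[6]=3  'bbabcdcccdaccca'
  #7 SA[7]=6  'bcdcccdaccca'
  #8 SA[8]=16  'ca'
  #9 SA[9]=0  'cbabbabcdcccdaccca'
  #10 SA[10]=15  'cca'
  #11 SA[11]=14  'ccca'
  #12 SA[12]=9  'cccdaccca'
  #13 SA[13]=10  'ccdaccca'
  #14 SA[14]=11  'cdaccca'
  #15 SA[15]=7  'cdcccdaccca'
  #16 SA[16]=12  'daccca'
  #17 SA[17]=8  'dcccdaccca'

SA = [17, 2, 5, 13, 1, 4, 3, 6, 16, 0, 15, 14, 9, 10, 11, 7, 12, 8]
[i] adj suffixes → lcp
  [1] 17/2 → 1 ('a')
  [2] 2/5 → 2 ('ab')
  [3] 5/13 → 1 ('a')
  [4] 13/1 → 0 ('')
  [5] 1/4 → 3 ('bab')
  [6] 4/3 → 1 ('b')
  [7] 3/6 → 1 ('b')
  [8] 6/16 → 0 ('')
  [9] 16/0 → 1 ('c')
  [10] 0/15 → 1 ('c')
  [11] 15/14 → 2 ('cc')
  [12] 14/9 → 3 ('ccc')
  [13] 9/10 → 2 ('cc')
  [14] 10/11 → 1 ('c')
  [15] 11/7 → 2 ('cd')
  [16] 7/12 → 0 ('')
  [17] 12/8 → 1 ('d')

[0, 1, 2, 1, 0, 3, 1, 1, 0, 1, 1, 2, 3, 2, 1, 2, 0, 1]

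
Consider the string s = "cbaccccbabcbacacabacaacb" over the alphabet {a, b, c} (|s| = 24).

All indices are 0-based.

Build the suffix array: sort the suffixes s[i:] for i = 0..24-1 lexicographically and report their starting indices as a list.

[20, 16, 8, 18, 14, 12, 21, 2, 23, 7, 17, 11, 1, 9, 19, 15, 13, 22, 6, 10, 0, 5, 4, 3]

rank→(start, suffix):
  0 → (20, 'aacb')
  1 → (16, 'abacaacb')
  2 → (8, 'abcbacacabacaacb')
  3 → (18, 'acaacb')
  4 → (14, 'acabacaacb')
  5 → (12, 'acacabacaacb')
  6 → (21, 'acb')
  7 → (2, 'accccbabcbacacabacaacb')
  8 → (23, 'b')
  9 → (7, 'babcbacacabacaacb')
  10 → (17, 'bacaacb')
  11 → (11, 'bacacabacaacb')
  12 → (1, 'baccccbabcbacacabacaacb')
  13 → (9, 'bcbacacabacaacb')
  14 → (19, 'caacb')
  15 → (15, 'cabacaacb')
  16 → (13, 'cacabacaacb')
  17 → (22, 'cb')
  18 → (6, 'cbabcbacacabacaacb')
  19 → (10, 'cbacacabacaacb')
  20 → (0, 'cbaccccbabcbacacabacaacb')
  21 → (5, 'ccbabcbacacabacaacb')
  22 → (4, 'cccbabcbacacabacaacb')
  23 → (3, 'ccccbabcbacacabacaacb')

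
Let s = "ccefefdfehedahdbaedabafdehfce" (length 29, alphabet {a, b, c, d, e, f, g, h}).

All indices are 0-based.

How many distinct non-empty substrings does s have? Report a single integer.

404

rank→(start, suffix):
  0 → (19, 'abafdehfce')
  1 → (16, 'aedabafdehfce')
  2 → (21, 'afdehfce')
  3 → (12, 'ahdbaedabafdehfce')
  4 → (15, 'baedabafdehfce')
  5 → (20, 'bafdehfce')
  6 → (0, 'ccefefdfehedahdbaedabafdehfce')
  7 → (27, 'ce')
  8 → (1, 'cefefdfehedahdbaedabafdehfce')
  9 → (18, 'dabafdehfce')
  10 → (11, 'dahdbaedabafdehfce')
  11 → (14, 'dbaedabafdehfce')
  12 → (23, 'dehfce')
  13 → (6, 'dfehedahdbaedabafdehfce')
  14 → (28, 'e')
  15 → (17, 'edabafdehfce')
  16 → (10, 'edahdbaedabafdehfce')
  17 → (4, 'efdfehedahdbaedabafdehfce')
  18 → (2, 'efefdfehedahdbaedabafdehfce')
  19 → (8, 'ehedahdbaedabafdehfce')
  20 → (24, 'ehfce')
  21 → (26, 'fce')
  22 → (22, 'fdehfce')
  23 → (5, 'fdfehedahdbaedabafdehfce')
  24 → (3, 'fefdfehedahdbaedabafdehfce')
  25 → (7, 'fehedahdbaedabafdehfce')
  26 → (13, 'hdbaedabafdehfce')
  27 → (9, 'hedahdbaedabafdehfce')
  28 → (25, 'hfce')

SA = [19, 16, 21, 12, 15, 20, 0, 27, 1, 18, 11, 14, 23, 6, 28, 17, 10, 4, 2, 8, 24, 26, 22, 5, 3, 7, 13, 9, 25]
[i] adj suffixes → lcp
  [1] 19/16 → 1 ('a')
  [2] 16/21 → 1 ('a')
  [3] 21/12 → 1 ('a')
  [4] 12/15 → 0 ('')
  [5] 15/20 → 2 ('ba')
  [6] 20/0 → 0 ('')
  [7] 0/27 → 1 ('c')
  [8] 27/1 → 2 ('ce')
  [9] 1/18 → 0 ('')
  [10] 18/11 → 2 ('da')
  [11] 11/14 → 1 ('d')
  [12] 14/23 → 1 ('d')
  [13] 23/6 → 1 ('d')
  [14] 6/28 → 0 ('')
  [15] 28/17 → 1 ('e')
  [16] 17/10 → 3 ('eda')
  [17] 10/4 → 1 ('e')
  [18] 4/2 → 2 ('ef')
  [19] 2/8 → 1 ('e')
  [20] 8/24 → 2 ('eh')
  [21] 24/26 → 0 ('')
  [22] 26/22 → 1 ('f')
  [23] 22/5 → 2 ('fd')
  [24] 5/3 → 1 ('f')
  [25] 3/7 → 2 ('fe')
  [26] 7/13 → 0 ('')
  [27] 13/9 → 1 ('h')
  [28] 9/25 → 1 ('h')

n(n+1)/2 = 29·30/2 = 435
Σ LCP = 0 + 1 + 1 + 1 + 0 + 2 + 0 + 1 + 2 + 0 + 2 + 1 + 1 + 1 + 0 + 1 + 3 + 1 + 2 + 1 + 2 + 0 + 1 + 2 + 1 + 2 + 0 + 1 + 1 = 31
distinct = 435 − 31 = 404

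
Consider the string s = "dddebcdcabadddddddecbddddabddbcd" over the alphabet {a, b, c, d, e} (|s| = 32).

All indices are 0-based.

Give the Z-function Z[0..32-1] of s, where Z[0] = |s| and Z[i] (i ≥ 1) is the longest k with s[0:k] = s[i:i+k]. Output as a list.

Z[0]=32
i=1: i≥r, start 0; Z[1]=2 scan→box=[1,3)
i=2: min(r-i=1, Z[1]=2)=1; Z[2]=1
i=3: i≥r, start 0; Z[3]=0
i=4: i≥r, start 0; Z[4]=0
i=5: i≥r, start 0; Z[5]=0
i=6: i≥r, start 0; Z[6]=1 scan→box=[6,7)
i=7: i≥r, start 0; Z[7]=0
i=8: i≥r, start 0; Z[8]=0
i=9: i≥r, start 0; Z[9]=0
i=10: i≥r, start 0; Z[10]=0
i=11: i≥r, start 0; Z[11]=3 scan→box=[11,14)
i=12: min(r-i=2, Z[1]=2)=2; Z[12]=3 scan→box=[12,15)
i=13: min(r-i=2, Z[1]=2)=2; Z[13]=3 scan→box=[13,16)
i=14: min(r-i=2, Z[1]=2)=2; Z[14]=3 scan→box=[14,17)
i=15: min(r-i=2, Z[1]=2)=2; Z[15]=4 scan→box=[15,19)
i=16: min(r-i=3, Z[1]=2)=2; Z[16]=2
i=17: min(r-i=2, Z[2]=1)=1; Z[17]=1
i=18: min(r-i=1, Z[3]=0)=0; Z[18]=0
i=19: i≥r, start 0; Z[19]=0
i=20: i≥r, start 0; Z[20]=0
i=21: i≥r, start 0; Z[21]=3 scan→box=[21,24)
i=22: min(r-i=2, Z[1]=2)=2; Z[22]=3 scan→box=[22,25)
i=23: min(r-i=2, Z[1]=2)=2; Z[23]=2
i=24: min(r-i=1, Z[2]=1)=1; Z[24]=1
i=25: i≥r, start 0; Z[25]=0
i=26: i≥r, start 0; Z[26]=0
i=27: i≥r, start 0; Z[27]=2 scan→box=[27,29)
i=28: min(r-i=1, Z[1]=2)=1; Z[28]=1
i=29: i≥r, start 0; Z[29]=0
i=30: i≥r, start 0; Z[30]=0
i=31: i≥r, start 0; Z[31]=1 scan→box=[31,32)

[32, 2, 1, 0, 0, 0, 1, 0, 0, 0, 0, 3, 3, 3, 3, 4, 2, 1, 0, 0, 0, 3, 3, 2, 1, 0, 0, 2, 1, 0, 0, 1]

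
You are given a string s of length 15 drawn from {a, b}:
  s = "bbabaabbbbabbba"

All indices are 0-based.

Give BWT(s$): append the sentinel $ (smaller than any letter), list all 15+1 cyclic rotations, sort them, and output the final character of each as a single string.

abbbbababbb$baba

rank  rotation          last
    0  $bbabaabbbbabbba  a
    1  a$bbabaabbbbabbb  b
    2  aabbbbabbba$bbab  b
    3  abaabbbbabbba$bb  b
    4  abbba$bbabaabbbb  b
    5  abbbbabbba$bbaba  a
    6  ba$bbabaabbbbabb  b
    7  baabbbbabbba$bba  a
    8  babaabbbbabbba$b  b
    9  babbba$bbabaabbb  b
   10  bba$bbabaabbbbab  b
   11  bbabaabbbbabbba$  $
   12  bbabbba$bbabaabb  b
   13  bbba$bbabaabbbba  a
   14  bbbabbba$bbabaab  b
   15  bbbbabbba$bbabaa  a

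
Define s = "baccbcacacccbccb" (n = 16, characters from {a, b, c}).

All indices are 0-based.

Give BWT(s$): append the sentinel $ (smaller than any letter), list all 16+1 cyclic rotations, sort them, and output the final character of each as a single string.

bcbcc$ccbacccbaca

rank  rotation           last
    0  $baccbcacacccbccb  b
    1  acacccbccb$baccbc  c
    2  accbcacacccbccb$b  b
    3  acccbccb$baccbcac  c
    4  b$baccbcacacccbcc  c
    5  baccbcacacccbccb$  $
    6  bcacacccbccb$bacc  c
    7  bccb$baccbcacaccc  c
    8  cacacccbccb$baccb  b
    9  cacccbccb$baccbca  a
   10  cb$baccbcacacccbc  c
   11  cbcacacccbccb$bac  c
   12  cbccb$baccbcacacc  c
   13  ccb$baccbcacacccb  b
   14  ccbcacacccbccb$ba  a
   15  ccbccb$baccbcacac  c
   16  cccbccb$baccbcaca  a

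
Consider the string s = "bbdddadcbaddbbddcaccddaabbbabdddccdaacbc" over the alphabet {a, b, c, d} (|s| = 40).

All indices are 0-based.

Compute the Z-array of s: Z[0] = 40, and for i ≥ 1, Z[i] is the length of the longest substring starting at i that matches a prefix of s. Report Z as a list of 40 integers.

Z[0]=40
i=1: outside box; Z[1]=1 grow→box=[1,2)
i=2: outside box; Z[2]=0
i=3: outside box; Z[3]=0
i=4: outside box; Z[4]=0
i=5: outside box; Z[5]=0
i=6: outside box; Z[6]=0
i=7: outside box; Z[7]=0
i=8: outside box; Z[8]=1 grow→box=[8,9)
i=9: outside box; Z[9]=0
i=10: outside box; Z[10]=0
i=11: outside box; Z[11]=0
i=12: outside box; Z[12]=4 grow→box=[12,16)
i=13: min(r-i=3, Z[1]=1)=1; Z[13]=1
i=14: min(r-i=2, Z[2]=0)=0; Z[14]=0
i=15: min(r-i=1, Z[3]=0)=0; Z[15]=0
i=16: outside box; Z[16]=0
i=17: outside box; Z[17]=0
i=18: outside box; Z[18]=0
i=19: outside box; Z[19]=0
i=20: outside box; Z[20]=0
i=21: outside box; Z[21]=0
i=22: outside box; Z[22]=0
i=23: outside box; Z[23]=0
i=24: outside box; Z[24]=2 grow→box=[24,26)
i=25: min(r-i=1, Z[1]=1)=1; Z[25]=2 grow→box=[25,27)
i=26: min(r-i=1, Z[1]=1)=1; Z[26]=1
i=27: outside box; Z[27]=0
i=28: outside box; Z[28]=1 grow→box=[28,29)
i=29: outside box; Z[29]=0
i=30: outside box; Z[30]=0
i=31: outside box; Z[31]=0
i=32: outside box; Z[32]=0
i=33: outside box; Z[33]=0
i=34: outside box; Z[34]=0
i=35: outside box; Z[35]=0
i=36: outside box; Z[36]=0
i=37: outside box; Z[37]=0
i=38: outside box; Z[38]=1 grow→box=[38,39)
i=39: outside box; Z[39]=0

[40, 1, 0, 0, 0, 0, 0, 0, 1, 0, 0, 0, 4, 1, 0, 0, 0, 0, 0, 0, 0, 0, 0, 0, 2, 2, 1, 0, 1, 0, 0, 0, 0, 0, 0, 0, 0, 0, 1, 0]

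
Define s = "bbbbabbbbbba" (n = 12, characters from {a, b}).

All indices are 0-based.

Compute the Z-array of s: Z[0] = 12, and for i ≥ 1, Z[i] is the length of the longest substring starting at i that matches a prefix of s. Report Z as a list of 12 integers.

[12, 3, 2, 1, 0, 4, 4, 5, 3, 2, 1, 0]

Z[0]=12
i=1: fresh scan; Z[1]=3 scan→box=[1,4)
i=2: min(r-i=2, Z[1]=3)=2; Z[2]=2
i=3: min(r-i=1, Z[2]=2)=1; Z[3]=1
i=4: fresh scan; Z[4]=0
i=5: fresh scan; Z[5]=4 scan→box=[5,9)
i=6: min(r-i=3, Z[1]=3)=3; Z[6]=4 scan→box=[6,10)
i=7: min(r-i=3, Z[1]=3)=3; Z[7]=5 scan→box=[7,12)
i=8: min(r-i=4, Z[1]=3)=3; Z[8]=3
i=9: min(r-i=3, Z[2]=2)=2; Z[9]=2
i=10: min(r-i=2, Z[3]=1)=1; Z[10]=1
i=11: min(r-i=1, Z[4]=0)=0; Z[11]=0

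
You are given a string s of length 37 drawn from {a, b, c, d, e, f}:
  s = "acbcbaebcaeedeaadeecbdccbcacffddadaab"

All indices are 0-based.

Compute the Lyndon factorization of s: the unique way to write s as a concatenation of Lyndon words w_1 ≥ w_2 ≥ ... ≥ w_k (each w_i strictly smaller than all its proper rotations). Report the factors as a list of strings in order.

emit factor 1: 'acbcbaebcaeede' (i=0, period=14)
emit factor 2: 'aadeecbdccbcacffddad' (i=14, period=20)
emit factor 3: 'aab' (i=34, period=3)

["acbcbaebcaeede", "aadeecbdccbcacffddad", "aab"]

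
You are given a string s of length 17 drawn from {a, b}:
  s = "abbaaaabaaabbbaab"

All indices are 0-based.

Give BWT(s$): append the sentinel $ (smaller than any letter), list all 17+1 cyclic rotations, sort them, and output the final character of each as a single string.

bbabbaaaa$aabababa

rank  rotation            last
    0  $abbaaaabaaabbbaab  b
    1  aaaabaaabbbaab$abb  b
    2  aaabaaabbbaab$abba  a
    3  aaabbbaab$abbaaaab  b
    4  aab$abbaaaabaaabbb  b
    5  aabaaabbbaab$abbaa  a
    6  aabbbaab$abbaaaaba  a
    7  ab$abbaaaabaaabbba  a
    8  abaaabbbaab$abbaaa  a
    9  abbaaaabaaabbbaab$  $
   10  abbbaab$abbaaaabaa  a
   11  b$abbaaaabaaabbbaa  a
   12  baaaabaaabbbaab$ab  b
   13  baaabbbaab$abbaaaa  a
   14  baab$abbaaaabaaabb  b
   15  bbaaaabaaabbbaab$a  a
   16  bbaab$abbaaaabaaab  b
   17  bbbaab$abbaaaabaaa  a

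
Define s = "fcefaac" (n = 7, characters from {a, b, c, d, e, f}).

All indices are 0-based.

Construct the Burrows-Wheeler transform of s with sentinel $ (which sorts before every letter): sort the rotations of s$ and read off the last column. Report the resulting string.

rank  rotation  last
    0  $fcefaac  c
    1  aac$fcef  f
    2  ac$fcefa  a
    3  c$fcefaa  a
    4  cefaac$f  f
    5  efaac$fc  c
    6  faac$fce  e
    7  fcefaac$  $

cfaafce$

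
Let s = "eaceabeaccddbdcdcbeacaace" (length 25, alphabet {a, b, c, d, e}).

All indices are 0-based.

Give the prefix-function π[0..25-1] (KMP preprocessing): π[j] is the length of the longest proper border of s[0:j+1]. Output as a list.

π[0] = 0
j=1 s[j]='a': π[1]=0 (border '')
j=2 s[j]='c': π[2]=0 (border '')
j=3 s[j]='e': π[3]=1 (border 'e')
j=4 s[j]='a': π[4]=2 (border 'ea')
j=5 s[j]='b': k: 2→0; π[5]=0 (border '')
j=6 s[j]='e': π[6]=1 (border 'e')
j=7 s[j]='a': π[7]=2 (border 'ea')
j=8 s[j]='c': π[8]=3 (border 'eac')
j=9 s[j]='c': k: 3→0; π[9]=0 (border '')
j=10 s[j]='d': π[10]=0 (border '')
j=11 s[j]='d': π[11]=0 (border '')
j=12 s[j]='b': π[12]=0 (border '')
j=13 s[j]='d': π[13]=0 (border '')
j=14 s[j]='c': π[14]=0 (border '')
j=15 s[j]='d': π[15]=0 (border '')
j=16 s[j]='c': π[16]=0 (border '')
j=17 s[j]='b': π[17]=0 (border '')
j=18 s[j]='e': π[18]=1 (border 'e')
j=19 s[j]='a': π[19]=2 (border 'ea')
j=20 s[j]='c': π[20]=3 (border 'eac')
j=21 s[j]='a': k: 3→0; π[21]=0 (border '')
j=22 s[j]='a': π[22]=0 (border '')
j=23 s[j]='c': π[23]=0 (border '')
j=24 s[j]='e': π[24]=1 (border 'e')

[0, 0, 0, 1, 2, 0, 1, 2, 3, 0, 0, 0, 0, 0, 0, 0, 0, 0, 1, 2, 3, 0, 0, 0, 1]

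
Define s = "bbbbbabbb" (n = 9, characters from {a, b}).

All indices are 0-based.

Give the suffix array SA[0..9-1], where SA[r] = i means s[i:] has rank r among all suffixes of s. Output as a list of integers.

rank→(start, suffix):
  0 → (5, 'abbb')
  1 → (8, 'b')
  2 → (4, 'babbb')
  3 → (7, 'bb')
  4 → (3, 'bbabbb')
  5 → (6, 'bbb')
  6 → (2, 'bbbabbb')
  7 → (1, 'bbbbabbb')
  8 → (0, 'bbbbbabbb')

[5, 8, 4, 7, 3, 6, 2, 1, 0]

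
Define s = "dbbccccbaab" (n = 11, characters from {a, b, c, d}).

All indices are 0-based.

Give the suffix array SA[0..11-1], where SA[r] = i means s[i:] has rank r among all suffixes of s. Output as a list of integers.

sorted suffixes:
  #0 SA[0]=8  'aab'
  #1 SA[1]=9  'ab'
  #2 SA[2]=10  'b'
  #3 SA[3]=7  'baab'
  #4 SA[4]=1  'bbccccbaab'
  #5 SA[5]=2  'bccccbaab'
  #6 SA[6]=6  'cbaab'
  #7 SA[7]=5  'ccbaab'
  #8 SA[8]=4  'cccbaab'
  #9 SA[9]=3  'ccccbaab'
  #10 SA[10]=0  'dbbccccbaab'

[8, 9, 10, 7, 1, 2, 6, 5, 4, 3, 0]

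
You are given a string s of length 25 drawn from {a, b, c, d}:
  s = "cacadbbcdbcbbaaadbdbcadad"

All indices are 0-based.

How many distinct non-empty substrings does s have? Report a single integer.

289

sorted suffixes:
  #0 SA[0]=13  'aaadbdbcadad'
  #1 SA[1]=14  'aadbdbcadad'
  #2 SA[2]=1  'acadbbcdbcbbaaadbdbcadad'
  #3 SA[3]=23  'ad'
  #4 SA[4]=21  'adad'
  #5 SA[5]=3  'adbbcdbcbbaaadbdbcadad'
  #6 SA[6]=15  'adbdbcadad'
  #7 SA[7]=12  'baaadbdbcadad'
  #8 SA[8]=11  'bbaaadbdbcadad'
  #9 SA[9]=5  'bbcdbcbbaaadbdbcadad'
  #10 SA[10]=19  'bcadad'
  #11 SA[11]=9  'bcbbaaadbdbcadad'
  #12 SA[12]=6  'bcdbcbbaaadbdbcadad'
  #13 SA[13]=17  'bdbcadad'
  #14 SA[14]=0  'cacadbbcdbcbbaaadbdbcadad'
  #15 SA[15]=20  'cadad'
  #16 SA[16]=2  'cadbbcdbcbbaaadbdbcadad'
  #17 SA[17]=10  'cbbaaadbdbcadad'
  #18 SA[18]=7  'cdbcbbaaadbdbcadad'
  #19 SA[19]=24  'd'
  #20 SA[20]=22  'dad'
  #21 SA[21]=4  'dbbcdbcbbaaadbdbcadad'
  #22 SA[22]=18  'dbcadad'
  #23 SA[23]=8  'dbcbbaaadbdbcadad'
  #24 SA[24]=16  'dbdbcadad'

SA = [13, 14, 1, 23, 21, 3, 15, 12, 11, 5, 19, 9, 6, 17, 0, 20, 2, 10, 7, 24, 22, 4, 18, 8, 16]
i: (SA[i-1],SA[i]) lcp shared
  1: (13,14) 2 'aa'
  2: (14,1) 1 'a'
  3: (1,23) 1 'a'
  4: (23,21) 2 'ad'
  5: (21,3) 2 'ad'
  6: (3,15) 3 'adb'
  7: (15,12) 0 ''
  8: (12,11) 1 'b'
  9: (11,5) 2 'bb'
  10: (5,19) 1 'b'
  11: (19,9) 2 'bc'
  12: (9,6) 2 'bc'
  13: (6,17) 1 'b'
  14: (17,0) 0 ''
  15: (0,20) 2 'ca'
  16: (20,2) 3 'cad'
  17: (2,10) 1 'c'
  18: (10,7) 1 'c'
  19: (7,24) 0 ''
  20: (24,22) 1 'd'
  21: (22,4) 1 'd'
  22: (4,18) 2 'db'
  23: (18,8) 3 'dbc'
  24: (8,16) 2 'db'

n(n+1)/2 = 25·26/2 = 325
Σ LCP = 0 + 2 + 1 + 1 + 2 + 2 + 3 + 0 + 1 + 2 + 1 + 2 + 2 + 1 + 0 + 2 + 3 + 1 + 1 + 0 + 1 + 1 + 2 + 3 + 2 = 36
distinct = 325 − 36 = 289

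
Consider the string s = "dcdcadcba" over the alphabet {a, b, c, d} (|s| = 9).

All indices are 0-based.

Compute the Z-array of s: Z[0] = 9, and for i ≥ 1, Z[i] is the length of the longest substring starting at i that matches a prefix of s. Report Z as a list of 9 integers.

Z[0]=9
i=1: outside box; Z[1]=0
i=2: outside box; Z[2]=2 grow→box=[2,4)
i=3: min(r-i=1, Z[1]=0)=0; Z[3]=0
i=4: outside box; Z[4]=0
i=5: outside box; Z[5]=2 grow→box=[5,7)
i=6: min(r-i=1, Z[1]=0)=0; Z[6]=0
i=7: outside box; Z[7]=0
i=8: outside box; Z[8]=0

[9, 0, 2, 0, 0, 2, 0, 0, 0]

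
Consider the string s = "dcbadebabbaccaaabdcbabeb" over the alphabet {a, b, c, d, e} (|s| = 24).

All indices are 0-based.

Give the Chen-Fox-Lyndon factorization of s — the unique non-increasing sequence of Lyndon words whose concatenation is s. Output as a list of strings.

emit factor 1: 'd' (i=0, period=1)
emit factor 2: 'c' (i=1, period=1)
emit factor 3: 'b' (i=2, period=1)
emit factor 4: 'adeb' (i=3, period=4)
emit factor 5: 'abbacc' (i=7, period=6)
emit factor 6: 'aaabdcbabeb' (i=13, period=11)

["d", "c", "b", "adeb", "abbacc", "aaabdcbabeb"]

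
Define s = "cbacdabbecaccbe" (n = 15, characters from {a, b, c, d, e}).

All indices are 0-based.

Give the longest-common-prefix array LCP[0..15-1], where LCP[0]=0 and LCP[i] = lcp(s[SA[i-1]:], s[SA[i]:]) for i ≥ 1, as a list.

sorted suffixes:
  #0 SA[0]=5  'abbecaccbe'
  #1 SA[1]=10  'accbe'
  #2 SA[2]=2  'acdabbecaccbe'
  #3 SA[3]=1  'bacdabbecaccbe'
  #4 SA[4]=6  'bbecaccbe'
  #5 SA[5]=13  'be'
  #6 SA[6]=7  'becaccbe'
  #7 SA[7]=9  'caccbe'
  #8 SA[8]=0  'cbacdabbecaccbe'
  #9 SA[9]=12  'cbe'
  #10 SA[10]=11  'ccbe'
  #11 SA[11]=3  'cdabbecaccbe'
  #12 SA[12]=4  'dabbecaccbe'
  #13 SA[13]=14  'e'
  #14 SA[14]=8  'ecaccbe'

SA = [5, 10, 2, 1, 6, 13, 7, 9, 0, 12, 11, 3, 4, 14, 8]
[i] adj suffixes → lcp
  [1] 5/10 → 1 ('a')
  [2] 10/2 → 2 ('ac')
  [3] 2/1 → 0 ('')
  [4] 1/6 → 1 ('b')
  [5] 6/13 → 1 ('b')
  [6] 13/7 → 2 ('be')
  [7] 7/9 → 0 ('')
  [8] 9/0 → 1 ('c')
  [9] 0/12 → 2 ('cb')
  [10] 12/11 → 1 ('c')
  [11] 11/3 → 1 ('c')
  [12] 3/4 → 0 ('')
  [13] 4/14 → 0 ('')
  [14] 14/8 → 1 ('e')

[0, 1, 2, 0, 1, 1, 2, 0, 1, 2, 1, 1, 0, 0, 1]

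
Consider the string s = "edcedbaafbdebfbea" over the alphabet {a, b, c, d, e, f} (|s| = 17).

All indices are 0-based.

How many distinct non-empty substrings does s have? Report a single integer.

sorted suffixes:
  #0 SA[0]=16  'a'
  #1 SA[1]=6  'aafbdebfbea'
  #2 SA[2]=7  'afbdebfbea'
  #3 SA[3]=5  'baafbdebfbea'
  #4 SA[4]=9  'bdebfbea'
  #5 SA[5]=14  'bea'
  #6 SA[6]=12  'bfbea'
  #7 SA[7]=2  'cedbaafbdebfbea'
  #8 SA[8]=4  'dbaafbdebfbea'
  #9 SA[9]=1  'dcedbaafbdebfbea'
  #10 SA[10]=10  'debfbea'
  #11 SA[11]=15  'ea'
  #12 SA[12]=11  'ebfbea'
  #13 SA[13]=3  'edbaafbdebfbea'
  #14 SA[14]=0  'edcedbaafbdebfbea'
  #15 SA[15]=8  'fbdebfbea'
  #16 SA[16]=13  'fbea'

SA = [16, 6, 7, 5, 9, 14, 12, 2, 4, 1, 10, 15, 11, 3, 0, 8, 13]
rank  pair      lcp
   1  s[16:],s[6:]  1  'a'
   2  s[6:],s[7:]  1  'a'
   3  s[7:],s[5:]  0  ''
   4  s[5:],s[9:]  1  'b'
   5  s[9:],s[14:]  1  'b'
   6  s[14:],s[12:]  1  'b'
   7  s[12:],s[2:]  0  ''
   8  s[2:],s[4:]  0  ''
   9  s[4:],s[1:]  1  'd'
  10  s[1:],s[10:]  1  'd'
  11  s[10:],s[15:]  0  ''
  12  s[15:],s[11:]  1  'e'
  13  s[11:],s[3:]  1  'e'
  14  s[3:],s[0:]  2  'ed'
  15  s[0:],s[8:]  0  ''
  16  s[8:],s[13:]  2  'fb'

n(n+1)/2 = 17·18/2 = 153
Σ LCP = 0 + 1 + 1 + 0 + 1 + 1 + 1 + 0 + 0 + 1 + 1 + 0 + 1 + 1 + 2 + 0 + 2 = 13
distinct = 153 − 13 = 140

140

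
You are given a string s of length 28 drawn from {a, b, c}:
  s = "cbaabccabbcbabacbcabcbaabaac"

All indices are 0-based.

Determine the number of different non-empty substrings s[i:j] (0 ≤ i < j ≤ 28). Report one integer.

350

rank | idx | suffix
   0 |  22 | aabaac
   1 |   2 | aabccabbcbabacbcabcbaabaac
   2 |  25 | aac
   3 |  23 | abaac
   4 |  12 | abacbcabcbaabaac
   5 |   7 | abbcbabacbcabcbaabaac
   6 |  18 | abcbaabaac
   7 |   3 | abccabbcbabacbcabcbaabaac
   8 |  26 | ac
   9 |  14 | acbcabcbaabaac
  10 |  21 | baabaac
  11 |   1 | baabccabbcbabacbcabcbaabaac
  12 |  24 | baac
  13 |  11 | babacbcabcbaabaac
  14 |  13 | bacbcabcbaabaac
  15 |   8 | bbcbabacbcabcbaabaac
  16 |  16 | bcabcbaabaac
  17 |  19 | bcbaabaac
  18 |   9 | bcbabacbcabcbaabaac
  19 |   4 | bccabbcbabacbcabcbaabaac
  20 |  27 | c
  21 |   6 | cabbcbabacbcabcbaabaac
  22 |  17 | cabcbaabaac
  23 |  20 | cbaabaac
  24 |   0 | cbaabccabbcbabacbcabcbaabaac
  25 |  10 | cbabacbcabcbaabaac
  26 |  15 | cbcabcbaabaac
  27 |   5 | ccabbcbabacbcabcbaabaac

SA = [22, 2, 25, 23, 12, 7, 18, 3, 26, 14, 21, 1, 24, 11, 13, 8, 16, 19, 9, 4, 27, 6, 17, 20, 0, 10, 15, 5]
rank  pair      lcp
   1  s[22:],s[2:]  3  'aab'
   2  s[2:],s[25:]  2  'aa'
   3  s[25:],s[23:]  1  'a'
   4  s[23:],s[12:]  3  'aba'
   5  s[12:],s[7:]  2  'ab'
   6  s[7:],s[18:]  2  'ab'
   7  s[18:],s[3:]  3  'abc'
   8  s[3:],s[26:]  1  'a'
   9  s[26:],s[14:]  2  'ac'
  10  s[14:],s[21:]  0  ''
  11  s[21:],s[1:]  4  'baab'
  12  s[1:],s[24:]  3  'baa'
  13  s[24:],s[11:]  2  'ba'
  14  s[11:],s[13:]  2  'ba'
  15  s[13:],s[8:]  1  'b'
  16  s[8:],s[16:]  1  'b'
  17  s[16:],s[19:]  2  'bc'
  18  s[19:],s[9:]  4  'bcba'
  19  s[9:],s[4:]  2  'bc'
  20  s[4:],s[27:]  0  ''
  21  s[27:],s[6:]  1  'c'
  22  s[6:],s[17:]  3  'cab'
  23  s[17:],s[20:]  1  'c'
  24  s[20:],s[0:]  5  'cbaab'
  25  s[0:],s[10:]  3  'cba'
  26  s[10:],s[15:]  2  'cb'
  27  s[15:],s[5:]  1  'c'

n(n+1)/2 = 28·29/2 = 406
Σ LCP = 0 + 3 + 2 + 1 + 3 + 2 + 2 + 3 + 1 + 2 + 0 + 4 + 3 + 2 + 2 + 1 + 1 + 2 + 4 + 2 + 0 + 1 + 3 + 1 + 5 + 3 + 2 + 1 = 56
distinct = 406 − 56 = 350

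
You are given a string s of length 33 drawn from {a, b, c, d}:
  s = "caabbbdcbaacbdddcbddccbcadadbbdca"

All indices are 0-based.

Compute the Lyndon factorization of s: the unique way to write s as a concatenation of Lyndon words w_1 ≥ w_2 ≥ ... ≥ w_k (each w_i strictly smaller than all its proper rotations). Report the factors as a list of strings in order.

["c", "aabbbdcbaacbdddcbddccbcadadbbdc", "a"]

emit factor 1: 'c' (i=0, period=1)
emit factor 2: 'aabbbdcbaacbdddcbddccbcadadbbdc' (i=1, period=31)
emit factor 3: 'a' (i=32, period=1)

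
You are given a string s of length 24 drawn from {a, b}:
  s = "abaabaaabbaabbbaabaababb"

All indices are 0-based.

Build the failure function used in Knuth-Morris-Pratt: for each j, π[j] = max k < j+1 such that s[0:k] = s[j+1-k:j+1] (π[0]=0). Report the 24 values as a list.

[0, 0, 1, 1, 2, 3, 4, 1, 2, 0, 1, 1, 2, 0, 0, 1, 1, 2, 3, 4, 5, 6, 2, 0]

π[0] = 0
j=1 s[j]='b': π[1]=0 (border '')
j=2 s[j]='a': π[2]=1 (border 'a')
j=3 s[j]='a': k: 1→0; π[3]=1 (border 'a')
j=4 s[j]='b': π[4]=2 (border 'ab')
j=5 s[j]='a': π[5]=3 (border 'aba')
j=6 s[j]='a': π[6]=4 (border 'abaa')
j=7 s[j]='a': k: 4→1→0; π[7]=1 (border 'a')
j=8 s[j]='b': π[8]=2 (border 'ab')
j=9 s[j]='b': k: 2→0; π[9]=0 (border '')
j=10 s[j]='a': π[10]=1 (border 'a')
j=11 s[j]='a': k: 1→0; π[11]=1 (border 'a')
j=12 s[j]='b': π[12]=2 (border 'ab')
j=13 s[j]='b': k: 2→0; π[13]=0 (border '')
j=14 s[j]='b': π[14]=0 (border '')
j=15 s[j]='a': π[15]=1 (border 'a')
j=16 s[j]='a': k: 1→0; π[16]=1 (border 'a')
j=17 s[j]='b': π[17]=2 (border 'ab')
j=18 s[j]='a': π[18]=3 (border 'aba')
j=19 s[j]='a': π[19]=4 (border 'abaa')
j=20 s[j]='b': π[20]=5 (border 'abaab')
j=21 s[j]='a': π[21]=6 (border 'abaaba')
j=22 s[j]='b': k: 6→3→1; π[22]=2 (border 'ab')
j=23 s[j]='b': k: 2→0; π[23]=0 (border '')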